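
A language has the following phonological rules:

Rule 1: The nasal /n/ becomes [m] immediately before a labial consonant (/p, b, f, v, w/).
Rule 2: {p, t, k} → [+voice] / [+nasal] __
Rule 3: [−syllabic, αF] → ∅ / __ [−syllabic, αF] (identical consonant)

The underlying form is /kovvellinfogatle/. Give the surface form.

kovelimfogatle

Rule 1 (nasal place assimilation): /n/ precedes the labial consonant /f/, so it assimilates in place to [m]. /kovvellinfogatle/ → kovvellimfogatle.
Rule 2 (post-nasal voicing): no segment meets the environment; /kovvellimfogatle/ is unchanged.
Rule 3 (degemination): /vv/ is a geminate; the first /v/ deletes. /ll/ is a geminate; the first /l/ deletes. /kovvellimfogatle/ → kovelimfogatle.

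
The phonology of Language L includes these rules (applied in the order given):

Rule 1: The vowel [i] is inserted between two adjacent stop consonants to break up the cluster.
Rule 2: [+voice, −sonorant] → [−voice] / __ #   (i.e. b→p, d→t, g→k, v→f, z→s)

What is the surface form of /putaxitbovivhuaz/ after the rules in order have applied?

putaxitibovivhuas

Rule 1 (stop-cluster i-epenthesis): /t/ and /b/ form a stop–stop cluster, so [i] is inserted between them. /putaxitbovivhuaz/ → putaxitibovivhuaz.
Rule 2 (final devoicing): /z/ is a voiced obstruent in word-final position, so it devoices to [s]. /putaxitibovivhuaz/ → putaxitibovivhuas.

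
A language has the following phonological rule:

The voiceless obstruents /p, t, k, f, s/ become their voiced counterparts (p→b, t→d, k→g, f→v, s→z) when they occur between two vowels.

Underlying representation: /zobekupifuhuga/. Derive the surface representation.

zobegubivuhuga

/k/ is a voiceless obstruent between vowels /e/ and /u/, so it voices to [g].
/p/ is a voiceless obstruent between vowels /u/ and /i/, so it voices to [b].
/f/ is a voiceless obstruent between vowels /i/ and /u/, so it voices to [v].
Surface form: [zobegubivuhuga].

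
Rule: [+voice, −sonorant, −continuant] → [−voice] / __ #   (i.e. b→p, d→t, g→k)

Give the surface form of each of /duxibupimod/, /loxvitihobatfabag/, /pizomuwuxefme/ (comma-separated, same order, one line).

/duxibupimod/: /d/ is a voiced stop in word-final position, so it devoices to [t]. → [duxibupimot].
/loxvitihobatfabag/: /g/ is a voiced stop in word-final position, so it devoices to [k]. → [loxvitihobatfabak].
/pizomuwuxefme/: the rule's environment is not met; surfaces unchanged as [pizomuwuxefme].

duxibupimot, loxvitihobatfabak, pizomuwuxefme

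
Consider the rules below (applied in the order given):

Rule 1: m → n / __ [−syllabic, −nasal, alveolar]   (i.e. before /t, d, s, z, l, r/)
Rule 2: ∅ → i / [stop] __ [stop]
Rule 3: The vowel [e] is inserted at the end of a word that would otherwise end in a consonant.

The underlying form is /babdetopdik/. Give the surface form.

Rule 1 (nasal place assimilation): no segment meets the environment; /babdetopdik/ is unchanged.
Rule 2 (stop-cluster i-epenthesis): /b/ and /d/ form a stop–stop cluster, so [i] is inserted between them. /p/ and /d/ form a stop–stop cluster, so [i] is inserted between them. /babdetopdik/ → babidetopidik.
Rule 3 (final e-epenthesis): the form ends in the consonant /k/, so [e] is inserted word-finally. /babidetopidik/ → babidetopidike.

babidetopidike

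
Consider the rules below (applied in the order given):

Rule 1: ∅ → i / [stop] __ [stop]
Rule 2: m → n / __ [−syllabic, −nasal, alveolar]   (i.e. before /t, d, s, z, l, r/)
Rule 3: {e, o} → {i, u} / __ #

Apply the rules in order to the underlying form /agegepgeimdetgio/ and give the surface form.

agegepigeindetigiu

Rule 1 (stop-cluster i-epenthesis): /p/ and /g/ form a stop–stop cluster, so [i] is inserted between them. /t/ and /g/ form a stop–stop cluster, so [i] is inserted between them. /agegepgeimdetgio/ → agegepigeimdetigio.
Rule 2 (nasal place assimilation): /m/ precedes the alveolar consonant /d/, so it assimilates in place to [n]. /agegepigeimdetigio/ → agegepigeindetigio.
Rule 3 (final vowel raising): /o/ is a mid vowel in word-final position, so it raises to [u]. /agegepigeindetigio/ → agegepigeindetigiu.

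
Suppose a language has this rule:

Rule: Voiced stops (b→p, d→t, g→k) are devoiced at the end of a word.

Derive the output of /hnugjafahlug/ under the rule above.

/g/ is a voiced stop in word-final position, so it devoices to [k].
The other instance of /g/ does not occur in the required environment and remains unchanged.
Surface form: [hnugjafahluk].

hnugjafahluk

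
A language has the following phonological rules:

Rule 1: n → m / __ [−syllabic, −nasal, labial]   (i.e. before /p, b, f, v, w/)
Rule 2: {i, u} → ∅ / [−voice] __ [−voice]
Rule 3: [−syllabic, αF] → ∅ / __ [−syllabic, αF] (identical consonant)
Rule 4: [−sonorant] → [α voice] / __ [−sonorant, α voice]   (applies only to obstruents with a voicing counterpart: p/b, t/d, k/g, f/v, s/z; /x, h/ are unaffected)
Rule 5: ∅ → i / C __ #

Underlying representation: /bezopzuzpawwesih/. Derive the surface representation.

bezobzuspaweshi

Rule 1 (nasal place assimilation): no segment meets the environment; /bezopzuzpawwesih/ is unchanged.
Rule 2 (high vowel syncope): /i/ is a high vowel flanked by voiceless consonants /s/ and /h/, so it deletes. /bezopzuzpawwesih/ → bezopzuzpawwesh.
Rule 3 (degemination): /ww/ is a geminate; the first /w/ deletes. /bezopzuzpawwesh/ → bezopzuzpawesh.
Rule 4 (regressive voicing assimilation): /p/ precedes the voiced obstruent /z/, so it voices to [b] by assimilation. /z/ precedes the voiceless obstruent /p/, so it devoices to [s] by assimilation. /bezopzuzpawesh/ → bezobzuspawesh.
Rule 5 (final i-epenthesis): the form ends in the consonant /h/, so [i] is inserted word-finally. /bezobzuspawesh/ → bezobzuspaweshi.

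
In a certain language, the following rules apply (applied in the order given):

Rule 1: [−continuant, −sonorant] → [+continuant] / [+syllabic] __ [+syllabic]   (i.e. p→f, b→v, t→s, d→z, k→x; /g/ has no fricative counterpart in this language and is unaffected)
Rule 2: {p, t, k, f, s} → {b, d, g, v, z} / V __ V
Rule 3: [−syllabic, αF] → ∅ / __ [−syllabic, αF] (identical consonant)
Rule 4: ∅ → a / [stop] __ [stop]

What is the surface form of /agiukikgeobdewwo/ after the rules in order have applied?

agiuxikageobadewo

Rule 1 (intervocalic spirantization): /k/ is a stop between vowels /u/ and /i/, so it spirantizes to the fricative [x]. /agiukikgeobdewwo/ → agiuxikgeobdewwo.
Rule 2 (intervocalic voicing): no segment meets the environment; /agiuxikgeobdewwo/ is unchanged.
Rule 3 (degemination): /ww/ is a geminate; the first /w/ deletes. /agiuxikgeobdewwo/ → agiuxikgeobdewo.
Rule 4 (stop-cluster a-epenthesis): /k/ and /g/ form a stop–stop cluster, so [a] is inserted between them. /b/ and /d/ form a stop–stop cluster, so [a] is inserted between them. /agiuxikgeobdewo/ → agiuxikageobadewo.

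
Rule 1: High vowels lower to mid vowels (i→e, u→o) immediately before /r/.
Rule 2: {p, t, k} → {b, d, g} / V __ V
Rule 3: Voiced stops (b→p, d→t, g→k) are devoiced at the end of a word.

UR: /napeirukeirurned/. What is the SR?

nabeerugeerornet

Rule 1 (pre-rhotic lowering): /i/ is a high vowel immediately before /r/, so it lowers to [e]. /i/ is a high vowel immediately before /r/, so it lowers to [e]. /u/ is a high vowel immediately before /r/, so it lowers to [o]. /napeirukeirurned/ → napeerukeerorned.
Rule 2 (intervocalic voicing): /p/ is a voiceless stop between vowels /a/ and /e/, so it voices to [b]. /k/ is a voiceless stop between vowels /u/ and /e/, so it voices to [g]. /napeerukeerorned/ → nabeerugeerorned.
Rule 3 (final devoicing): /d/ is a voiced stop in word-final position, so it devoices to [t]. /nabeerugeerorned/ → nabeerugeerornet.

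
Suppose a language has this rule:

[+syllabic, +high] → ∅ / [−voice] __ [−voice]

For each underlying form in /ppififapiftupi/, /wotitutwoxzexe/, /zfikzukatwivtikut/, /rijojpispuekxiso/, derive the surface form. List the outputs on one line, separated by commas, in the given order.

ppffapftpi, wotttwoxzexe, zfkzukatwivtkt, rijojpspuekxso

/ppififapiftupi/: /i/ is a high vowel flanked by voiceless consonants /p/ and /f/, so it deletes. /i/ is a high vowel flanked by voiceless consonants /f/ and /f/, so it deletes. /i/ is a high vowel flanked by voiceless consonants /p/ and /f/, so it deletes. /u/ is a high vowel flanked by voiceless consonants /t/ and /p/, so it deletes. → [ppffapftpi].
/wotitutwoxzexe/: /i/ is a high vowel flanked by voiceless consonants /t/ and /t/, so it deletes. /u/ is a high vowel flanked by voiceless consonants /t/ and /t/, so it deletes. → [wotttwoxzexe].
/zfikzukatwivtikut/: /i/ is a high vowel flanked by voiceless consonants /f/ and /k/, so it deletes. /i/ is a high vowel flanked by voiceless consonants /t/ and /k/, so it deletes. /u/ is a high vowel flanked by voiceless consonants /k/ and /t/, so it deletes. → [zfkzukatwivtkt].
/rijojpispuekxiso/: /i/ is a high vowel flanked by voiceless consonants /p/ and /s/, so it deletes. /i/ is a high vowel flanked by voiceless consonants /x/ and /s/, so it deletes. → [rijojpspuekxso].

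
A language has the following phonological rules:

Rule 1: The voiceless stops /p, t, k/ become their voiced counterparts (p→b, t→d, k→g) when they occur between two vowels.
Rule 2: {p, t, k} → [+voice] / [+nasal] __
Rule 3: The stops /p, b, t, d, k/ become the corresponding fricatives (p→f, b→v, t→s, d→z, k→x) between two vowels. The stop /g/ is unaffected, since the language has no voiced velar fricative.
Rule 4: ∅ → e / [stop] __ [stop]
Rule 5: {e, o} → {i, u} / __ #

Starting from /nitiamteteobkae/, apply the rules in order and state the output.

niziamdezeobekai

Rule 1 (intervocalic voicing): /t/ is a voiceless stop between vowels /i/ and /i/, so it voices to [d]. /t/ is a voiceless stop between vowels /e/ and /e/, so it voices to [d]. /nitiamteteobkae/ → nidiamtedeobkae.
Rule 2 (post-nasal voicing): /t/ is a voiceless stop immediately after the nasal /m/, so it voices to [d]. /nidiamtedeobkae/ → nidiamdedeobkae.
Rule 3 (intervocalic spirantization): /d/ is a stop between vowels /i/ and /i/, so it spirantizes to the fricative [z]. /d/ is a stop between vowels /e/ and /e/, so it spirantizes to the fricative [z]. /nidiamdedeobkae/ → niziamdezeobkae.
Rule 4 (stop-cluster e-epenthesis): /b/ and /k/ form a stop–stop cluster, so [e] is inserted between them. /niziamdezeobkae/ → niziamdezeobekae.
Rule 5 (final vowel raising): /e/ is a mid vowel in word-final position, so it raises to [i]. /niziamdezeobekae/ → niziamdezeobekai.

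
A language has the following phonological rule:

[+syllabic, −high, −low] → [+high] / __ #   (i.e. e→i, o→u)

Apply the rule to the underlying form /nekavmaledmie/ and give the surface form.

Scanning /nekavmaledmie/: /e/ at position 2 is not in the conditioning environment; /e/ at position 9 is not in the conditioning environment; /e/ is a mid vowel in word-final position, so it raises to [i].
Result: [nekavmaledmii].

nekavmaledmii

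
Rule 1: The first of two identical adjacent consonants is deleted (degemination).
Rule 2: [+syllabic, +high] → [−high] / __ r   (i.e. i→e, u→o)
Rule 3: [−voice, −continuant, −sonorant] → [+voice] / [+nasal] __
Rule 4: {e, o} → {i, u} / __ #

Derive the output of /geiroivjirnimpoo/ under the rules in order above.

Rule 1 (degemination): no segment meets the environment; /geiroivjirnimpoo/ is unchanged.
Rule 2 (pre-rhotic lowering): /i/ is a high vowel immediately before /r/, so it lowers to [e]. /i/ is a high vowel immediately before /r/, so it lowers to [e]. /geiroivjirnimpoo/ → geeroivjernimpoo.
Rule 3 (post-nasal voicing): /p/ is a voiceless stop immediately after the nasal /m/, so it voices to [b]. /geeroivjernimpoo/ → geeroivjernimboo.
Rule 4 (final vowel raising): /o/ is a mid vowel in word-final position, so it raises to [u]. /geeroivjernimboo/ → geeroivjernimbou.

geeroivjernimbou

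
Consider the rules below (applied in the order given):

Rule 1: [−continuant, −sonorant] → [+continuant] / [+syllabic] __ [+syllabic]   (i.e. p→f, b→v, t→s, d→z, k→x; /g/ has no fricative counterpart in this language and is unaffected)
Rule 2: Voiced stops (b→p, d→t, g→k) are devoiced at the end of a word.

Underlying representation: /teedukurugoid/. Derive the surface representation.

teezuxurugoit

Rule 1 (intervocalic spirantization): /d/ is a stop between vowels /e/ and /u/, so it spirantizes to the fricative [z]. /k/ is a stop between vowels /u/ and /u/, so it spirantizes to the fricative [x]. /teedukurugoid/ → teezuxurugoid.
Rule 2 (final devoicing): /d/ is a voiced stop in word-final position, so it devoices to [t]. /teezuxurugoid/ → teezuxurugoit.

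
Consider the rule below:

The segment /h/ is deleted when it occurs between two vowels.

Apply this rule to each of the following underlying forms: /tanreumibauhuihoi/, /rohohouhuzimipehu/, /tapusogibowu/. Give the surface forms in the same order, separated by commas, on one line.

tanreumibauuioi, rooouuzimipeu, tapusogibowu

/tanreumibauhuihoi/: /h/ occurs between vowels /u/ and /u/, so it deletes. /h/ occurs between vowels /i/ and /o/, so it deletes. → [tanreumibauuioi].
/rohohouhuzimipehu/: /h/ occurs between vowels /o/ and /o/, so it deletes. /h/ occurs between vowels /o/ and /o/, so it deletes. /h/ occurs between vowels /u/ and /u/, so it deletes. /h/ occurs between vowels /e/ and /u/, so it deletes. → [rooouuzimipeu].
/tapusogibowu/: the rule's environment is not met; surfaces unchanged as [tapusogibowu].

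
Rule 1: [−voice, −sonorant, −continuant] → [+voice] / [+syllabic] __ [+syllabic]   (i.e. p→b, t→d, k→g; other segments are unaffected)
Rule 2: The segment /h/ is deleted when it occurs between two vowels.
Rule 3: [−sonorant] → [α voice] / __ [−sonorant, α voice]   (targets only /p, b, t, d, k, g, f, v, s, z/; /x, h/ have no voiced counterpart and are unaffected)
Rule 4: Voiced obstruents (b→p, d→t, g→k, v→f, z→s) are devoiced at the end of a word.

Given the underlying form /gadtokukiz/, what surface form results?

gattogugis

Rule 1 (intervocalic voicing): /k/ is a voiceless stop between vowels /o/ and /u/, so it voices to [g]. /k/ is a voiceless stop between vowels /u/ and /i/, so it voices to [g]. /gadtokukiz/ → gadtogugiz.
Rule 2 (intervocalic h-deletion): no segment meets the environment; /gadtogugiz/ is unchanged.
Rule 3 (regressive voicing assimilation): /d/ precedes the voiceless obstruent /t/, so it devoices to [t] by assimilation. /gadtogugiz/ → gattogugiz.
Rule 4 (final devoicing): /z/ is a voiced obstruent in word-final position, so it devoices to [s]. /gattogugiz/ → gattogugis.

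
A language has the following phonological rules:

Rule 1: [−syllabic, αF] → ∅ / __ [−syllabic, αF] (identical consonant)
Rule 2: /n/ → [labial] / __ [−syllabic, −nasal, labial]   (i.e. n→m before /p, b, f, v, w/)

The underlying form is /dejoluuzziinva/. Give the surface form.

dejoluuziimva

Rule 1 (degemination): /zz/ is a geminate; the first /z/ deletes. /dejoluuzziinva/ → dejoluuziinva.
Rule 2 (nasal place assimilation): /n/ precedes the labial consonant /v/, so it assimilates in place to [m]. /dejoluuziinva/ → dejoluuziimva.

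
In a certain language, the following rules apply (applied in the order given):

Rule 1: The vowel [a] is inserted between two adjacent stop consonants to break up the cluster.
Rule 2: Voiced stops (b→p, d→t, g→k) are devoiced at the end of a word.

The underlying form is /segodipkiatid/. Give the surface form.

segodipakiatit

Rule 1 (stop-cluster a-epenthesis): /p/ and /k/ form a stop–stop cluster, so [a] is inserted between them. /segodipkiatid/ → segodipakiatid.
Rule 2 (final devoicing): /d/ is a voiced stop in word-final position, so it devoices to [t]. /segodipakiatid/ → segodipakiatit.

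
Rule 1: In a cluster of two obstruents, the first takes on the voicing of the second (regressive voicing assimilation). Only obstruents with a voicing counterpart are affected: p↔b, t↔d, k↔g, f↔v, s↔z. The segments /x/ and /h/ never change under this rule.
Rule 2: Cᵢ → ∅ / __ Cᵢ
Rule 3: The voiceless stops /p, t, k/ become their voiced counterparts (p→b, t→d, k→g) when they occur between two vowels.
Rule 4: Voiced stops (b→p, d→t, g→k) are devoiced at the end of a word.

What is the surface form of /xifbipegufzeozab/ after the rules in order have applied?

Rule 1 (regressive voicing assimilation): /f/ precedes the voiced obstruent /b/, so it voices to [v] by assimilation. /f/ precedes the voiced obstruent /z/, so it voices to [v] by assimilation. /xifbipegufzeozab/ → xivbipeguvzeozab.
Rule 2 (degemination): no segment meets the environment; /xivbipeguvzeozab/ is unchanged.
Rule 3 (intervocalic voicing): /p/ is a voiceless stop between vowels /i/ and /e/, so it voices to [b]. /xivbipeguvzeozab/ → xivbibeguvzeozab.
Rule 4 (final devoicing): /b/ is a voiced stop in word-final position, so it devoices to [p]. /xivbibeguvzeozab/ → xivbibeguvzeozap.

xivbibeguvzeozap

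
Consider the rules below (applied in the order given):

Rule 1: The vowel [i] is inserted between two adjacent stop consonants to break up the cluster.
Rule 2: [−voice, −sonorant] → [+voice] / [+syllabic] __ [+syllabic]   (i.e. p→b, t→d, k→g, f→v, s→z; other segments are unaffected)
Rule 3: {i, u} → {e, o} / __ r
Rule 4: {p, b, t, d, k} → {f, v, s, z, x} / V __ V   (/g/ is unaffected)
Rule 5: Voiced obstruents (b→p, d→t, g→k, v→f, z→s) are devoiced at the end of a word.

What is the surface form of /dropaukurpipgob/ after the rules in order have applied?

Rule 1 (stop-cluster i-epenthesis): /p/ and /g/ form a stop–stop cluster, so [i] is inserted between them. /dropaukurpipgob/ → dropaukurpipigob.
Rule 2 (intervocalic voicing): /p/ is a voiceless obstruent between vowels /o/ and /a/, so it voices to [b]. /k/ is a voiceless obstruent between vowels /u/ and /u/, so it voices to [g]. /p/ is a voiceless obstruent between vowels /i/ and /i/, so it voices to [b]. /dropaukurpipigob/ → drobaugurpibigob.
Rule 3 (pre-rhotic lowering): /u/ is a high vowel immediately before /r/, so it lowers to [o]. /drobaugurpibigob/ → drobaugorpibigob.
Rule 4 (intervocalic spirantization): /b/ is a stop between vowels /o/ and /a/, so it spirantizes to the fricative [v]. /b/ is a stop between vowels /i/ and /i/, so it spirantizes to the fricative [v]. /drobaugorpibigob/ → drovaugorpivigob.
Rule 5 (final devoicing): /b/ is a voiced obstruent in word-final position, so it devoices to [p]. /drovaugorpivigob/ → drovaugorpivigop.

drovaugorpivigop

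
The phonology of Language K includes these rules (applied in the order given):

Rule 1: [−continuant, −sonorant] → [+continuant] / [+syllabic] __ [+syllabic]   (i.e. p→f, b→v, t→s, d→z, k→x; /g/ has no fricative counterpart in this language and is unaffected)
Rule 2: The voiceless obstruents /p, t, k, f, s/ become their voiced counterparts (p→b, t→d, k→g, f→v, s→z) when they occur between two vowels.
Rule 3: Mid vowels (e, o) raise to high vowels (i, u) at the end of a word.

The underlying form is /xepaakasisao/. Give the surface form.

xevaaxazizau

Rule 1 (intervocalic spirantization): /p/ is a stop between vowels /e/ and /a/, so it spirantizes to the fricative [f]. /k/ is a stop between vowels /a/ and /a/, so it spirantizes to the fricative [x]. /xepaakasisao/ → xefaaxasisao.
Rule 2 (intervocalic voicing): /f/ is a voiceless obstruent between vowels /e/ and /a/, so it voices to [v]. /s/ is a voiceless obstruent between vowels /a/ and /i/, so it voices to [z]. /s/ is a voiceless obstruent between vowels /i/ and /a/, so it voices to [z]. /xefaaxasisao/ → xevaaxazizao.
Rule 3 (final vowel raising): /o/ is a mid vowel in word-final position, so it raises to [u]. /xevaaxazizao/ → xevaaxazizau.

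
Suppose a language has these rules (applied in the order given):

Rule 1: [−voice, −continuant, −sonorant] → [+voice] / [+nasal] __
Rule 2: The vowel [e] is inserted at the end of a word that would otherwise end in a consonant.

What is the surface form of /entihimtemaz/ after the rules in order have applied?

Rule 1 (post-nasal voicing): /t/ is a voiceless stop immediately after the nasal /n/, so it voices to [d]. /t/ is a voiceless stop immediately after the nasal /m/, so it voices to [d]. /entihimtemaz/ → endihimdemaz.
Rule 2 (final e-epenthesis): the form ends in the consonant /z/, so [e] is inserted word-finally. /endihimdemaz/ → endihimdemaze.

endihimdemaze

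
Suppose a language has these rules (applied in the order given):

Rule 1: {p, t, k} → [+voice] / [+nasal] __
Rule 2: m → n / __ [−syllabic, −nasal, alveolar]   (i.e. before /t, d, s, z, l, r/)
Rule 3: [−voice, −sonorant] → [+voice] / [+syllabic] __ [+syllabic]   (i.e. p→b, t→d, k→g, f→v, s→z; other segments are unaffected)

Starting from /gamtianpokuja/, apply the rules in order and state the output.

gandianboguja

Rule 1 (post-nasal voicing): /t/ is a voiceless stop immediately after the nasal /m/, so it voices to [d]. /p/ is a voiceless stop immediately after the nasal /n/, so it voices to [b]. /gamtianpokuja/ → gamdianbokuja.
Rule 2 (nasal place assimilation): /m/ precedes the alveolar consonant /d/, so it assimilates in place to [n]. /gamdianbokuja/ → gandianbokuja.
Rule 3 (intervocalic voicing): /k/ is a voiceless obstruent between vowels /o/ and /u/, so it voices to [g]. /gandianbokuja/ → gandianboguja.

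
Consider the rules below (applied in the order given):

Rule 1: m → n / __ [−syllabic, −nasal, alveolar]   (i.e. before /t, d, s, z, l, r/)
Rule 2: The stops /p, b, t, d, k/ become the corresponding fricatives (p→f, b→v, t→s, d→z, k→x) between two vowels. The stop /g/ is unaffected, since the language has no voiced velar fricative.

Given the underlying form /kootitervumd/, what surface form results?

koosiservund

Rule 1 (nasal place assimilation): /m/ precedes the alveolar consonant /d/, so it assimilates in place to [n]. /kootitervumd/ → kootitervund.
Rule 2 (intervocalic spirantization): /t/ is a stop between vowels /o/ and /i/, so it spirantizes to the fricative [s]. /t/ is a stop between vowels /i/ and /e/, so it spirantizes to the fricative [s]. /kootitervund/ → koosiservund.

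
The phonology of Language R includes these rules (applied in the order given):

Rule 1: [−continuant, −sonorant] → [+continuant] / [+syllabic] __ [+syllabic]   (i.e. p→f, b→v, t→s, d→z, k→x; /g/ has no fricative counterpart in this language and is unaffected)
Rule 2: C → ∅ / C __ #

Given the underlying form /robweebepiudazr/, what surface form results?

robweevefiuzaz

Rule 1 (intervocalic spirantization): /b/ is a stop between vowels /e/ and /e/, so it spirantizes to the fricative [v]. /p/ is a stop between vowels /e/ and /i/, so it spirantizes to the fricative [f]. /d/ is a stop between vowels /u/ and /a/, so it spirantizes to the fricative [z]. /robweebepiudazr/ → robweevefiuzazr.
Rule 2 (final cluster simplification): /r/ is the second consonant of a word-final cluster /zr/, so it deletes. /robweevefiuzazr/ → robweevefiuzaz.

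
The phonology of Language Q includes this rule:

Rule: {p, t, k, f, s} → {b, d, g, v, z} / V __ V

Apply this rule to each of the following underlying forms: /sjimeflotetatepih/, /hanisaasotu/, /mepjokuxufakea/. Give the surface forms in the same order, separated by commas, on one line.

/sjimeflotetatepih/: /t/ is a voiceless obstruent between vowels /o/ and /e/, so it voices to [d]. /t/ is a voiceless obstruent between vowels /e/ and /a/, so it voices to [d]. /t/ is a voiceless obstruent between vowels /a/ and /e/, so it voices to [d]. /p/ is a voiceless obstruent between vowels /e/ and /i/, so it voices to [b]. → [sjimeflodedadebih].
/hanisaasotu/: /s/ is a voiceless obstruent between vowels /i/ and /a/, so it voices to [z]. /s/ is a voiceless obstruent between vowels /a/ and /o/, so it voices to [z]. /t/ is a voiceless obstruent between vowels /o/ and /u/, so it voices to [d]. → [hanizaazodu].
/mepjokuxufakea/: /k/ is a voiceless obstruent between vowels /o/ and /u/, so it voices to [g]. /f/ is a voiceless obstruent between vowels /u/ and /a/, so it voices to [v]. /k/ is a voiceless obstruent between vowels /a/ and /e/, so it voices to [g]. → [mepjoguxuvagea].

sjimeflodedadebih, hanizaazodu, mepjoguxuvagea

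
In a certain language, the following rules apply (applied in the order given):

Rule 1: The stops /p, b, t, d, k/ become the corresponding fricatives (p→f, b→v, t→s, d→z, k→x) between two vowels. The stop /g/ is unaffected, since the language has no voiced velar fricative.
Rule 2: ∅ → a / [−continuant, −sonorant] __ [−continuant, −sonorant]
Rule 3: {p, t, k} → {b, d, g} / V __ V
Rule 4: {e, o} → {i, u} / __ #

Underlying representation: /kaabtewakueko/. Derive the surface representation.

kaabadewaxuexu

Rule 1 (intervocalic spirantization): /k/ is a stop between vowels /a/ and /u/, so it spirantizes to the fricative [x]. /k/ is a stop between vowels /e/ and /o/, so it spirantizes to the fricative [x]. /kaabtewakueko/ → kaabtewaxuexo.
Rule 2 (stop-cluster a-epenthesis): /b/ and /t/ form a stop–stop cluster, so [a] is inserted between them. /kaabtewaxuexo/ → kaabatewaxuexo.
Rule 3 (intervocalic voicing): /t/ is a voiceless stop between vowels /a/ and /e/, so it voices to [d]. /kaabatewaxuexo/ → kaabadewaxuexo.
Rule 4 (final vowel raising): /o/ is a mid vowel in word-final position, so it raises to [u]. /kaabadewaxuexo/ → kaabadewaxuexu.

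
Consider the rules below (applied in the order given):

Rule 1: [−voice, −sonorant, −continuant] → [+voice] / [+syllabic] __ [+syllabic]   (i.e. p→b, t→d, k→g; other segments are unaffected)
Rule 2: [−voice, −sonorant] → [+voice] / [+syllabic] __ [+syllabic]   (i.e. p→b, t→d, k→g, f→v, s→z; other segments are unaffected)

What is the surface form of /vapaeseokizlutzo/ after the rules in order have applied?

Rule 1 (intervocalic voicing): /p/ is a voiceless stop between vowels /a/ and /a/, so it voices to [b]. /k/ is a voiceless stop between vowels /o/ and /i/, so it voices to [g]. /vapaeseokizlutzo/ → vabaeseogizlutzo.
Rule 2 (intervocalic voicing): /s/ is a voiceless obstruent between vowels /e/ and /e/, so it voices to [z]. /vabaeseogizlutzo/ → vabaezeogizlutzo.

vabaezeogizlutzo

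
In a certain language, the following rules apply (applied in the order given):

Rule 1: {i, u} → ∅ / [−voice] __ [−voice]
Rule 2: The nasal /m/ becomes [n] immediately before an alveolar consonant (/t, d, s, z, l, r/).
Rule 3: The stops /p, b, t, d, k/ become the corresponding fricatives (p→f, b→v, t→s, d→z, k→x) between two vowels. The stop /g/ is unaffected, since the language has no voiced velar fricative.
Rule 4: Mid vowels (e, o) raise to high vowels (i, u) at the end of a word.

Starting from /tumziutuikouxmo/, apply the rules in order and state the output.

tunziusuixouxmu

Rule 1 (high vowel syncope): no segment meets the environment; /tumziutuikouxmo/ is unchanged.
Rule 2 (nasal place assimilation): /m/ precedes the alveolar consonant /z/, so it assimilates in place to [n]. /tumziutuikouxmo/ → tunziutuikouxmo.
Rule 3 (intervocalic spirantization): /t/ is a stop between vowels /u/ and /u/, so it spirantizes to the fricative [s]. /k/ is a stop between vowels /i/ and /o/, so it spirantizes to the fricative [x]. /tunziutuikouxmo/ → tunziusuixouxmo.
Rule 4 (final vowel raising): /o/ is a mid vowel in word-final position, so it raises to [u]. /tunziusuixouxmo/ → tunziusuixouxmu.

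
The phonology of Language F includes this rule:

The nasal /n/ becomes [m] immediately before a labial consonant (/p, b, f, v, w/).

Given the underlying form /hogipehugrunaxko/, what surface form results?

No segment of /hogipehugrunaxko/ meets the structural description of the rule, so the form surfaces unchanged.

hogipehugrunaxko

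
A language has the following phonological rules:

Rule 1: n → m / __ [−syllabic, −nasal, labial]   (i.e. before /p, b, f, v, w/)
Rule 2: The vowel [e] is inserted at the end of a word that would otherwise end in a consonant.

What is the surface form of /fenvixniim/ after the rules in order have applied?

femvixniime

Rule 1 (nasal place assimilation): /n/ precedes the labial consonant /v/, so it assimilates in place to [m]. /fenvixniim/ → femvixniim.
Rule 2 (final e-epenthesis): the form ends in the consonant /m/, so [e] is inserted word-finally. /femvixniim/ → femvixniime.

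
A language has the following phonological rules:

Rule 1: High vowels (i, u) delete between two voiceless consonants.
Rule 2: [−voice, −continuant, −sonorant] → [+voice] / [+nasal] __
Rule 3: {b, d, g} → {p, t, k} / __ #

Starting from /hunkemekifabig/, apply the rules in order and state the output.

Rule 1 (high vowel syncope): /i/ is a high vowel flanked by voiceless consonants /k/ and /f/, so it deletes. /hunkemekifabig/ → hunkemekfabig.
Rule 2 (post-nasal voicing): /k/ is a voiceless stop immediately after the nasal /n/, so it voices to [g]. /hunkemekfabig/ → hungemekfabig.
Rule 3 (final devoicing): /g/ is a voiced stop in word-final position, so it devoices to [k]. /hungemekfabig/ → hungemekfabik.

hungemekfabik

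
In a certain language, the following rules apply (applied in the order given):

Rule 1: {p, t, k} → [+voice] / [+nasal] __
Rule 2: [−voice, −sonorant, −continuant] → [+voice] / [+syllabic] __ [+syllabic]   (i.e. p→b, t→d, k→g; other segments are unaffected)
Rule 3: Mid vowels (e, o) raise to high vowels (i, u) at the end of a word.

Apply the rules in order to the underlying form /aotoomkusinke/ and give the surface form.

aodoomgusingi

Rule 1 (post-nasal voicing): /k/ is a voiceless stop immediately after the nasal /m/, so it voices to [g]. /k/ is a voiceless stop immediately after the nasal /n/, so it voices to [g]. /aotoomkusinke/ → aotoomgusinge.
Rule 2 (intervocalic voicing): /t/ is a voiceless stop between vowels /o/ and /o/, so it voices to [d]. /aotoomgusinge/ → aodoomgusinge.
Rule 3 (final vowel raising): /e/ is a mid vowel in word-final position, so it raises to [i]. /aodoomgusinge/ → aodoomgusingi.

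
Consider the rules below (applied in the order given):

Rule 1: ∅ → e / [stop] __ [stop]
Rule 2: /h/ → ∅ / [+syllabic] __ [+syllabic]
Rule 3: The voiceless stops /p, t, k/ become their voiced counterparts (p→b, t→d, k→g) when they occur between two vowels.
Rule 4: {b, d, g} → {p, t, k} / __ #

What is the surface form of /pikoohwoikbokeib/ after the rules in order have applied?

pigoohwoigebogeip

Rule 1 (stop-cluster e-epenthesis): /k/ and /b/ form a stop–stop cluster, so [e] is inserted between them. /pikoohwoikbokeib/ → pikoohwoikebokeib.
Rule 2 (intervocalic h-deletion): no segment meets the environment; /pikoohwoikebokeib/ is unchanged.
Rule 3 (intervocalic voicing): /k/ is a voiceless stop between vowels /i/ and /o/, so it voices to [g]. /k/ is a voiceless stop between vowels /i/ and /e/, so it voices to [g]. /k/ is a voiceless stop between vowels /o/ and /e/, so it voices to [g]. /pikoohwoikebokeib/ → pigoohwoigebogeib.
Rule 4 (final devoicing): /b/ is a voiced stop in word-final position, so it devoices to [p]. /pigoohwoigebogeib/ → pigoohwoigebogeip.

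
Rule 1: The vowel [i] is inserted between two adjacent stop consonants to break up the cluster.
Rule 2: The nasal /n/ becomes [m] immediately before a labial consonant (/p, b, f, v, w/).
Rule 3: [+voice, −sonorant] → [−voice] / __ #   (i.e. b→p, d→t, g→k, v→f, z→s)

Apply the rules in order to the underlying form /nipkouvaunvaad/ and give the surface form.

Rule 1 (stop-cluster i-epenthesis): /p/ and /k/ form a stop–stop cluster, so [i] is inserted between them. /nipkouvaunvaad/ → nipikouvaunvaad.
Rule 2 (nasal place assimilation): /n/ precedes the labial consonant /v/, so it assimilates in place to [m]. /nipikouvaunvaad/ → nipikouvaumvaad.
Rule 3 (final devoicing): /d/ is a voiced obstruent in word-final position, so it devoices to [t]. /nipikouvaumvaad/ → nipikouvaumvaat.

nipikouvaumvaat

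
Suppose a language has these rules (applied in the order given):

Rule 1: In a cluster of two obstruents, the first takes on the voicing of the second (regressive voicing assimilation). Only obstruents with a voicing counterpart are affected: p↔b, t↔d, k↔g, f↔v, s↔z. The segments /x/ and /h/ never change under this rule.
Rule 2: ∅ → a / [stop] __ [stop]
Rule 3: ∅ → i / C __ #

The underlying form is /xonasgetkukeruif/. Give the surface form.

Rule 1 (regressive voicing assimilation): /s/ precedes the voiced obstruent /g/, so it voices to [z] by assimilation. /xonasgetkukeruif/ → xonazgetkukeruif.
Rule 2 (stop-cluster a-epenthesis): /t/ and /k/ form a stop–stop cluster, so [a] is inserted between them. /xonazgetkukeruif/ → xonazgetakukeruif.
Rule 3 (final i-epenthesis): the form ends in the consonant /f/, so [i] is inserted word-finally. /xonazgetakukeruif/ → xonazgetakukeruifi.

xonazgetakukeruifi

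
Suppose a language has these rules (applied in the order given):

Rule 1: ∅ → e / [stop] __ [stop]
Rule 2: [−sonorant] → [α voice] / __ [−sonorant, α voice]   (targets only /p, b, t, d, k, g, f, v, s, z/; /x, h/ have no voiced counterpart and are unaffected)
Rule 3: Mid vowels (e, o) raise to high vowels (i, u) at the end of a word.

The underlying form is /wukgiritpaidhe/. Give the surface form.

Rule 1 (stop-cluster e-epenthesis): /k/ and /g/ form a stop–stop cluster, so [e] is inserted between them. /t/ and /p/ form a stop–stop cluster, so [e] is inserted between them. /wukgiritpaidhe/ → wukegiritepaidhe.
Rule 2 (regressive voicing assimilation): /d/ precedes the voiceless obstruent /h/, so it devoices to [t] by assimilation. /wukegiritepaidhe/ → wukegiritepaithe.
Rule 3 (final vowel raising): /e/ is a mid vowel in word-final position, so it raises to [i]. /wukegiritepaithe/ → wukegiritepaithi.

wukegiritepaithi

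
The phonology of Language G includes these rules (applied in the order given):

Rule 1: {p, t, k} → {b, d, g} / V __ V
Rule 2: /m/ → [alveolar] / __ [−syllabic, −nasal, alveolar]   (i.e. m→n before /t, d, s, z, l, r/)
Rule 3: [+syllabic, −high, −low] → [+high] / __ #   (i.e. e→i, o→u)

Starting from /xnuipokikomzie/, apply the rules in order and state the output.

xnuibogigonzii

Rule 1 (intervocalic voicing): /p/ is a voiceless stop between vowels /i/ and /o/, so it voices to [b]. /k/ is a voiceless stop between vowels /o/ and /i/, so it voices to [g]. /k/ is a voiceless stop between vowels /i/ and /o/, so it voices to [g]. /xnuipokikomzie/ → xnuibogigomzie.
Rule 2 (nasal place assimilation): /m/ precedes the alveolar consonant /z/, so it assimilates in place to [n]. /xnuibogigomzie/ → xnuibogigonzie.
Rule 3 (final vowel raising): /e/ is a mid vowel in word-final position, so it raises to [i]. /xnuibogigonzie/ → xnuibogigonzii.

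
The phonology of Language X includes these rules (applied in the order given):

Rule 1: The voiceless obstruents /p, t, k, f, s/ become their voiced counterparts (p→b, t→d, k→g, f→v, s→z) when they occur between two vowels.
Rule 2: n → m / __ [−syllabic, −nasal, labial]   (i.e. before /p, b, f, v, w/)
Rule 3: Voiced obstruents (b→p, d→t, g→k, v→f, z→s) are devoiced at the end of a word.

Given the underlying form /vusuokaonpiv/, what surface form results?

Rule 1 (intervocalic voicing): /s/ is a voiceless obstruent between vowels /u/ and /u/, so it voices to [z]. /k/ is a voiceless obstruent between vowels /o/ and /a/, so it voices to [g]. /vusuokaonpiv/ → vuzuogaonpiv.
Rule 2 (nasal place assimilation): /n/ precedes the labial consonant /p/, so it assimilates in place to [m]. /vuzuogaonpiv/ → vuzuogaompiv.
Rule 3 (final devoicing): /v/ is a voiced obstruent in word-final position, so it devoices to [f]. /vuzuogaompiv/ → vuzuogaompif.

vuzuogaompif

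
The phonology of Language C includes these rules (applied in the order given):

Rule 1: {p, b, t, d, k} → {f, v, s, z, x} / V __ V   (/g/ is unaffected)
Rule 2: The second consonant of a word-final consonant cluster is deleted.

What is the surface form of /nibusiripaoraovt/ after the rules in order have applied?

Rule 1 (intervocalic spirantization): /b/ is a stop between vowels /i/ and /u/, so it spirantizes to the fricative [v]. /p/ is a stop between vowels /i/ and /a/, so it spirantizes to the fricative [f]. /nibusiripaoraovt/ → nivusirifaoraovt.
Rule 2 (final cluster simplification): /t/ is the second consonant of a word-final cluster /vt/, so it deletes. /nivusirifaoraovt/ → nivusirifaoraov.

nivusirifaoraov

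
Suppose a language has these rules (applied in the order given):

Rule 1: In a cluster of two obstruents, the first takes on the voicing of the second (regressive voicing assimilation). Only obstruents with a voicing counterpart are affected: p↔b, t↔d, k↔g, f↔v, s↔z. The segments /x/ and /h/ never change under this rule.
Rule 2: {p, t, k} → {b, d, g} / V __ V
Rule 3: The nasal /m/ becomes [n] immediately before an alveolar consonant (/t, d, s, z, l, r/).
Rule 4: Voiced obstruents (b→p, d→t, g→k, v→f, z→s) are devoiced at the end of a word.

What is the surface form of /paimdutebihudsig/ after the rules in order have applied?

paindudebihutsik

Rule 1 (regressive voicing assimilation): /d/ precedes the voiceless obstruent /s/, so it devoices to [t] by assimilation. /paimdutebihudsig/ → paimdutebihutsig.
Rule 2 (intervocalic voicing): /t/ is a voiceless stop between vowels /u/ and /e/, so it voices to [d]. /paimdutebihutsig/ → paimdudebihutsig.
Rule 3 (nasal place assimilation): /m/ precedes the alveolar consonant /d/, so it assimilates in place to [n]. /paimdudebihutsig/ → paindudebihutsig.
Rule 4 (final devoicing): /g/ is a voiced obstruent in word-final position, so it devoices to [k]. /paindudebihutsig/ → paindudebihutsik.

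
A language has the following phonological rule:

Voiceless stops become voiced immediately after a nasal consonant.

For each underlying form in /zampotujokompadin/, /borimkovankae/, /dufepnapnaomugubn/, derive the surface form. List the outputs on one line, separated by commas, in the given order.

zambotujokombadin, borimgovangae, dufepnapnaomugubn

/zampotujokompadin/: /p/ is a voiceless stop immediately after the nasal /m/, so it voices to [b]. /p/ is a voiceless stop immediately after the nasal /m/, so it voices to [b]. → [zambotujokombadin].
/borimkovankae/: /k/ is a voiceless stop immediately after the nasal /m/, so it voices to [g]. /k/ is a voiceless stop immediately after the nasal /n/, so it voices to [g]. → [borimgovangae].
/dufepnapnaomugubn/: the rule's environment is not met; surfaces unchanged as [dufepnapnaomugubn].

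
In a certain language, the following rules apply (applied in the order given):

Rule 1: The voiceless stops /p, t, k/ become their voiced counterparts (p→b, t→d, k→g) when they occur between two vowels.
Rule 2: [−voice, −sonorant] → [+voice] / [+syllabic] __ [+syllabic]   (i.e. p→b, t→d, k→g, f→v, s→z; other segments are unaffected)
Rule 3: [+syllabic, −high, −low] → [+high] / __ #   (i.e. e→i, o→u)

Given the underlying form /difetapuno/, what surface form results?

divedabunu

Rule 1 (intervocalic voicing): /t/ is a voiceless stop between vowels /e/ and /a/, so it voices to [d]. /p/ is a voiceless stop between vowels /a/ and /u/, so it voices to [b]. /difetapuno/ → difedabuno.
Rule 2 (intervocalic voicing): /f/ is a voiceless obstruent between vowels /i/ and /e/, so it voices to [v]. /difedabuno/ → divedabuno.
Rule 3 (final vowel raising): /o/ is a mid vowel in word-final position, so it raises to [u]. /divedabuno/ → divedabunu.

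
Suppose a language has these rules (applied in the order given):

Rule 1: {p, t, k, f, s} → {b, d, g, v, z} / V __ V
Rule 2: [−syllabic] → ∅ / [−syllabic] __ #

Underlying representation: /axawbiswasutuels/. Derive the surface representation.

Rule 1 (intervocalic voicing): /s/ is a voiceless obstruent between vowels /a/ and /u/, so it voices to [z]. /t/ is a voiceless obstruent between vowels /u/ and /u/, so it voices to [d]. /axawbiswasutuels/ → axawbiswazuduels.
Rule 2 (final cluster simplification): /s/ is the second consonant of a word-final cluster /ls/, so it deletes. /axawbiswazuduels/ → axawbiswazuduel.

axawbiswazuduel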